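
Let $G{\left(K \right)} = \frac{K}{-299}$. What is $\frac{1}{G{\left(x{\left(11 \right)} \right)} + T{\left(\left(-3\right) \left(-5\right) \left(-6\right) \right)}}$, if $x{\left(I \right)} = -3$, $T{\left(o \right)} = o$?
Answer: $- \frac{299}{26907} \approx -0.011112$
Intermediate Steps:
$G{\left(K \right)} = - \frac{K}{299}$ ($G{\left(K \right)} = K \left(- \frac{1}{299}\right) = - \frac{K}{299}$)
$\frac{1}{G{\left(x{\left(11 \right)} \right)} + T{\left(\left(-3\right) \left(-5\right) \left(-6\right) \right)}} = \frac{1}{\left(- \frac{1}{299}\right) \left(-3\right) + \left(-3\right) \left(-5\right) \left(-6\right)} = \frac{1}{\frac{3}{299} + 15 \left(-6\right)} = \frac{1}{\frac{3}{299} - 90} = \frac{1}{- \frac{26907}{299}} = - \frac{299}{26907}$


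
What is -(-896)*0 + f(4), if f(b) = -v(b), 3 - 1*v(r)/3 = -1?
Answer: -12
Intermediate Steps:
v(r) = 12 (v(r) = 9 - 3*(-1) = 9 + 3 = 12)
f(b) = -12 (f(b) = -1*12 = -12)
-(-896)*0 + f(4) = -(-896)*0 - 12 = -112*0 - 12 = 0 - 12 = -12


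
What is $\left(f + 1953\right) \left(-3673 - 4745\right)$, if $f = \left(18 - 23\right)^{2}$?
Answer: $-16650804$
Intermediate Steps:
$f = 25$ ($f = \left(-5\right)^{2} = 25$)
$\left(f + 1953\right) \left(-3673 - 4745\right) = \left(25 + 1953\right) \left(-3673 - 4745\right) = 1978 \left(-8418\right) = -16650804$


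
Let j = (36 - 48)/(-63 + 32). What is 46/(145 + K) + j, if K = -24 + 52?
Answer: 3502/5363 ≈ 0.65299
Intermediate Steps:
j = 12/31 (j = -12/(-31) = -12*(-1/31) = 12/31 ≈ 0.38710)
K = 28
46/(145 + K) + j = 46/(145 + 28) + 12/31 = 46/173 + 12/31 = 3502/5363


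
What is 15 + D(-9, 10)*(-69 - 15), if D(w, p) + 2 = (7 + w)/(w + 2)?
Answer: 159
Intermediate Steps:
D(w, p) = -2 + (7 + w)/(2 + w) (D(w, p) = -2 + (7 + w)/(w + 2) = -2 + (7 + w)/(2 + w))
15 + D(-9, 10)*(-69 - 15) = 15 + ((3 - 1*(-9))/(2 - 9))*(-69 - 15) = 15 + ((3 + 9)/(-7))*(-84) = 15 - ⅐*12*(-84) = 15 - 12/7*(-84) = 15 + 144 = 159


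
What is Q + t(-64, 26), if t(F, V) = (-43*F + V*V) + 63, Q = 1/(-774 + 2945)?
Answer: 7578962/2171 ≈ 3491.0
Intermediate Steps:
Q = 1/2171 ≈ 0.00046062
t(F, V) = 63 + V² - 43*F (t(F, V) = (-43*F + V²) + 63 = (V² - 43*F) + 63 = 63 + V² - 43*F)
Q + t(-64, 26) = 1/2171 + (63 + 26² - 43*(-64)) = 1/2171 + (63 + 676 + 2752) = 1/2171 + 3491 = 7578962/2171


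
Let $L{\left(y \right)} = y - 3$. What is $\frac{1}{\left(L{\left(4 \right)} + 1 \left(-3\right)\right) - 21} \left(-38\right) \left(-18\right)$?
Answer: $- \frac{684}{23} \approx -29.739$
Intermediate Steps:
$L{\left(y \right)} = -3 + y$
$\frac{1}{\left(L{\left(4 \right)} + 1 \left(-3\right)\right) - 21} \left(-38\right) \left(-18\right) = \frac{1}{\left(\left(-3 + 4\right) + 1 \left(-3\right)\right) - 21} \left(-38\right) \left(-18\right) = \frac{1}{\left(1 - 3\right) - 21} \left(-38\right) \left(-18\right) = \frac{1}{-2 - 21} \left(-38\right) \left(-18\right) = \frac{1}{-23} \left(-38\right) \left(-18\right) = \left(- \frac{1}{23}\right) \left(-38\right) \left(-18\right) = \frac{38}{23} \left(-18\right) = - \frac{684}{23}$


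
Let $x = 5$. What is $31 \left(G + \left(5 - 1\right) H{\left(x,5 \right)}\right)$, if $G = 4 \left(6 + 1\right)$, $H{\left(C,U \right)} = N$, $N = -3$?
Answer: $496$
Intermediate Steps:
$H{\left(C,U \right)} = -3$
$G = 28$ ($G = 4 \cdot 7 = 28$)
$31 \left(G + \left(5 - 1\right) H{\left(x,5 \right)}\right) = 31 \left(28 + \left(5 - 1\right) \left(-3\right)\right) = 31 \left(28 + 4 \left(-3\right)\right) = 31 \left(28 - 12\right) = 31 \cdot 16 = 496$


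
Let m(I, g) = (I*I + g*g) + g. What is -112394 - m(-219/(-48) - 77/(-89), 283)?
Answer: -390946005857/2027776 ≈ -1.9280e+5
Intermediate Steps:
m(I, g) = g + I² + g² (m(I, g) = (I² + g²) + g = g + I² + g²)
-112394 - m(-219/(-48) - 77/(-89), 283) = -112394 - (283 + (-219/(-48) - 77/(-89))² + 283²) = -112394 - (283 + (-219*(-1/48) - 77*(-1/89))² + 80089) = -112394 - (283 + (73/16 + 77/89)² + 80089) = -112394 - (283 + (7729/1424)² + 80089) = -112394 - (283 + 59737441/2027776 + 80089) = -112394 - 1*163036150113/2027776 = -112394 - 163036150113/2027776 = -390946005857/2027776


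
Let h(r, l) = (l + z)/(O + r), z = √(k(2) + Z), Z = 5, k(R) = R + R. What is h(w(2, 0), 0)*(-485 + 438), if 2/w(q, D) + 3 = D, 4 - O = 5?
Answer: 423/5 ≈ 84.600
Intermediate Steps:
k(R) = 2*R
O = -1 (O = 4 - 1*5 = 4 - 5 = -1)
w(q, D) = 2/(-3 + D)
z = 3 (z = √(2*2 + 5) = √(4 + 5) = √9 = 3)
h(r, l) = (3 + l)/(-1 + r) (h(r, l) = (l + 3)/(-1 + r) = (3 + l)/(-1 + r))
h(w(2, 0), 0)*(-485 + 438) = ((3 + 0)/(-1 + 2/(-3 + 0)))*(-485 + 438) = (3/(-1 + 2/(-3)))*(-47) = (3/(-1 + 2*(-⅓)))*(-47) = (3/(-1 - ⅔))*(-47) = (3/(-5/3))*(-47) = -⅗*3*(-47) = -9/5*(-47) = 423/5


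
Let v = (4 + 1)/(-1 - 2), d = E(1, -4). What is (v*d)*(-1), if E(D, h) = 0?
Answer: 0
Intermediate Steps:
d = 0
v = -5/3 (v = 5/(-3) = 5*(-1/3) = -5/3 ≈ -1.6667)
(v*d)*(-1) = -5/3*0*(-1) = 0*(-1) = 0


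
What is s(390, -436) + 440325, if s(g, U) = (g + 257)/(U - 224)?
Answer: 290613853/660 ≈ 4.4032e+5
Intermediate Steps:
s(g, U) = (257 + g)/(-224 + U)
s(390, -436) + 440325 = (257 + 390)/(-224 - 436) + 440325 = 647/(-660) + 440325 = -1/660*647 + 440325 = -647/660 + 440325 = 290613853/660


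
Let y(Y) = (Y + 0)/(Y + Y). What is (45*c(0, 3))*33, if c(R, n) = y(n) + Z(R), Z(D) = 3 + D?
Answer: 10395/2 ≈ 5197.5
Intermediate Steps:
y(Y) = ½ (y(Y) = Y/((2*Y)) = Y*(1/(2*Y)) = ½)
c(R, n) = 7/2 + R (c(R, n) = ½ + (3 + R) = 7/2 + R)
(45*c(0, 3))*33 = (45*(7/2 + 0))*33 = (45*(7/2))*33 = (315/2)*33 = 10395/2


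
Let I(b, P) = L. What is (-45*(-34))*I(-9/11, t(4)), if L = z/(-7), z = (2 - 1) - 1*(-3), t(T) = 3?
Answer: -6120/7 ≈ -874.29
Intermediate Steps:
z = 4 (z = 1 + 3 = 4)
L = -4/7 (L = 4/(-7) = 4*(-⅐) = -4/7 ≈ -0.57143)
I(b, P) = -4/7
(-45*(-34))*I(-9/11, t(4)) = -45*(-34)*(-4/7) = 1530*(-4/7) = -6120/7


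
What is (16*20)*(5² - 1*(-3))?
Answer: 8960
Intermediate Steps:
(16*20)*(5² - 1*(-3)) = 320*(25 + 3) = 320*28 = 8960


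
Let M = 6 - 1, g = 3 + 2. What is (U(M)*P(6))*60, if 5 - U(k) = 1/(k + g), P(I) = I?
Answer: 1764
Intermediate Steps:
g = 5
M = 5
U(k) = 5 - 1/(5 + k) (U(k) = 5 - 1/(k + 5) = 5 - 1/(5 + k))
(U(M)*P(6))*60 = (((24 + 5*5)/(5 + 5))*6)*60 = (((24 + 25)/10)*6)*60 = (((⅒)*49)*6)*60 = ((49/10)*6)*60 = (147/5)*60 = 1764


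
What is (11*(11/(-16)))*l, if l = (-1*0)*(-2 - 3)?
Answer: 0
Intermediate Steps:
l = 0 (l = 0*(-5) = 0)
(11*(11/(-16)))*l = (11*(11/(-16)))*0 = (11*(11*(-1/16)))*0 = (11*(-11/16))*0 = -121/16*0 = 0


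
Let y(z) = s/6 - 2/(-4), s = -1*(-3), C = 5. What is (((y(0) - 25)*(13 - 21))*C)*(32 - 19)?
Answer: 12480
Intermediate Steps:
s = 3
y(z) = 1 (y(z) = 3/6 - 2/(-4) = 3*(⅙) - 2*(-¼) = ½ + ½ = 1)
(((y(0) - 25)*(13 - 21))*C)*(32 - 19) = (((1 - 25)*(13 - 21))*5)*(32 - 19) = (-24*(-8)*5)*13 = (192*5)*13 = 960*13 = 12480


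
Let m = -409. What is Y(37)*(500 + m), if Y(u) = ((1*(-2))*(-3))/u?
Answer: 546/37 ≈ 14.757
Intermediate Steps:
Y(u) = 6/u (Y(u) = (-2*(-3))/u = 6/u)
Y(37)*(500 + m) = (6/37)*(500 - 409) = (6*(1/37))*91 = (6/37)*91 = 546/37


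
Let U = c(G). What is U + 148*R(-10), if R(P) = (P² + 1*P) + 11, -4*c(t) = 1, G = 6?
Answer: 59791/4 ≈ 14948.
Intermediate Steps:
c(t) = -¼ (c(t) = -¼*1 = -¼)
U = -¼ ≈ -0.25000
R(P) = 11 + P + P² (R(P) = (P² + P) + 11 = (P + P²) + 11 = 11 + P + P²)
U + 148*R(-10) = -¼ + 148*(11 - 10 + (-10)²) = -¼ + 148*(11 - 10 + 100) = -¼ + 148*101 = -¼ + 14948 = 59791/4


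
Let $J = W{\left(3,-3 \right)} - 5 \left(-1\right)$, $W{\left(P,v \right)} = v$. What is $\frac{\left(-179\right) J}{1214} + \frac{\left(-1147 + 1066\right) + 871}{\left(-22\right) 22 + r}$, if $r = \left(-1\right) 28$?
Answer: $- \frac{285589}{155392} \approx -1.8379$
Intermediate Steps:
$r = -28$
$J = 2$ ($J = -3 - 5 \left(-1\right) = -3 - -5 = -3 + 5 = 2$)
$\frac{\left(-179\right) J}{1214} + \frac{\left(-1147 + 1066\right) + 871}{\left(-22\right) 22 + r} = \frac{\left(-179\right) 2}{1214} + \frac{\left(-1147 + 1066\right) + 871}{\left(-22\right) 22 - 28} = \left(-358\right) \frac{1}{1214} + \frac{-81 + 871}{-484 - 28} = - \frac{179}{607} + \frac{790}{-512} = - \frac{179}{607} + 790 \left(- \frac{1}{512}\right) = - \frac{179}{607} - \frac{395}{256} = - \frac{285589}{155392}$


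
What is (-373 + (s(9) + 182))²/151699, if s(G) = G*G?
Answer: 12100/151699 ≈ 0.079763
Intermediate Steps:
s(G) = G²
(-373 + (s(9) + 182))²/151699 = (-373 + (9² + 182))²/151699 = (-373 + (81 + 182))²*(1/151699) = (-373 + 263)²*(1/151699) = (-110)²*(1/151699) = 12100*(1/151699) = 12100/151699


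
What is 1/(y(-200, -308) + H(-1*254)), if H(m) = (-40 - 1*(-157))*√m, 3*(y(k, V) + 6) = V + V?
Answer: -951/15847505 - 1053*I*√254/31695010 ≈ -6.0009e-5 - 0.00052949*I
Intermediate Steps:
y(k, V) = -6 + 2*V/3 (y(k, V) = -6 + (V + V)/3 = -6 + (2*V)/3 = -6 + 2*V/3)
H(m) = 117*√m (H(m) = (-40 + 157)*√m = 117*√m)
1/(y(-200, -308) + H(-1*254)) = 1/((-6 + (⅔)*(-308)) + 117*√(-1*254)) = 1/((-6 - 616/3) + 117*√(-254)) = 1/(-634/3 + 117*(I*√254)) = 1/(-634/3 + 117*I*√254)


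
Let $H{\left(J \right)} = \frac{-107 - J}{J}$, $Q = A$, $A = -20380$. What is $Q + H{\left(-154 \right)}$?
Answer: $- \frac{3138567}{154} \approx -20380.0$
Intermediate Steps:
$Q = -20380$
$H{\left(J \right)} = \frac{-107 - J}{J}$
$Q + H{\left(-154 \right)} = -20380 + \frac{-107 - -154}{-154} = -20380 - \frac{-107 + 154}{154} = -20380 - \frac{47}{154} = - \frac{3138567}{154}$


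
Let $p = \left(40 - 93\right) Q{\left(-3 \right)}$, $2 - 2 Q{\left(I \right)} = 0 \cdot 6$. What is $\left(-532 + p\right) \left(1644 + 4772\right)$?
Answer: $-3753360$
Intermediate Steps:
$Q{\left(I \right)} = 1$ ($Q{\left(I \right)} = 1 - \frac{0 \cdot 6}{2} = 1 - 0 = 1 + 0 = 1$)
$p = -53$ ($p = \left(40 - 93\right) 1 = \left(-53\right) 1 = -53$)
$\left(-532 + p\right) \left(1644 + 4772\right) = \left(-532 - 53\right) \left(1644 + 4772\right) = \left(-585\right) 6416 = -3753360$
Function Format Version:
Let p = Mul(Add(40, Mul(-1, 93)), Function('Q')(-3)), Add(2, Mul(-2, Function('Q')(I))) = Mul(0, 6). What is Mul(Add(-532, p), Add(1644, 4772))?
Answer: -3753360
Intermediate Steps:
Function('Q')(I) = 1 (Function('Q')(I) = Add(1, Mul(Rational(-1, 2), Mul(0, 6))) = Add(1, Mul(Rational(-1, 2), 0)) = Add(1, 0) = 1)
p = -53 (p = Mul(Add(40, Mul(-1, 93)), 1) = Mul(Add(40, -93), 1) = Mul(-53, 1) = -53)
Mul(Add(-532, p), Add(1644, 4772)) = Mul(Add(-532, -53), Add(1644, 4772)) = Mul(-585, 6416) = -3753360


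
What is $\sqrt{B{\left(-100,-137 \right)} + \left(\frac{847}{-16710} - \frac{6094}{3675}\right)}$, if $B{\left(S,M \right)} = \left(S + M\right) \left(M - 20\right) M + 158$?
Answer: $\frac{i \sqrt{7749286552181278}}{38990} \approx 2257.8 i$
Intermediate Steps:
$B{\left(S,M \right)} = 158 + M \left(-20 + M\right) \left(M + S\right)$ ($B{\left(S,M \right)} = \left(M + S\right) \left(-20 + M\right) M + 158 = \left(-20 + M\right) \left(M + S\right) M + 158 = M \left(-20 + M\right) \left(M + S\right) + 158 = 158 + M \left(-20 + M\right) \left(M + S\right)$)
$\sqrt{B{\left(-100,-137 \right)} + \left(\frac{847}{-16710} - \frac{6094}{3675}\right)} = \sqrt{\left(158 + \left(-137\right)^{3} - 20 \left(-137\right)^{2} - 100 \left(-137\right)^{2} - \left(-2740\right) \left(-100\right)\right) + \left(\frac{847}{-16710} - \frac{6094}{3675}\right)} = \sqrt{\left(158 - 2571353 - 375380 - 1876900 - 274000\right) + \left(847 \left(- \frac{1}{16710}\right) - \frac{6094}{3675}\right)} = \sqrt{\left(158 - 2571353 - 375380 - 1876900 - 274000\right) - \frac{2332077}{1364650}} = \sqrt{-5097475 - \frac{2332077}{1364650}} = \sqrt{- \frac{6956271590827}{1364650}} = \frac{i \sqrt{7749286552181278}}{38990}$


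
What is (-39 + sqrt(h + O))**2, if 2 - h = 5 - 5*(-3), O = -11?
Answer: (39 - I*sqrt(29))**2 ≈ 1492.0 - 420.04*I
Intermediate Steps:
h = -18 (h = 2 - (5 - 5*(-3)) = 2 - (5 + 15) = 2 - 1*20 = 2 - 20 = -18)
(-39 + sqrt(h + O))**2 = (-39 + sqrt(-18 - 11))**2 = (-39 + sqrt(-29))**2 = (-39 + I*sqrt(29))**2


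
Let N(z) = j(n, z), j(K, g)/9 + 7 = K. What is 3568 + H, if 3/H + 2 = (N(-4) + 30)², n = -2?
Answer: 9273235/2599 ≈ 3568.0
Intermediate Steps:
j(K, g) = -63 + 9*K
N(z) = -81 (N(z) = -63 + 9*(-2) = -63 - 18 = -81)
H = 3/2599 (H = 3/(-2 + (-81 + 30)²) = 3/(-2 + (-51)²) = 3/(-2 + 2601) = 3/2599 ≈ 0.0011543)
3568 + H = 3568 + 3/2599 = 9273235/2599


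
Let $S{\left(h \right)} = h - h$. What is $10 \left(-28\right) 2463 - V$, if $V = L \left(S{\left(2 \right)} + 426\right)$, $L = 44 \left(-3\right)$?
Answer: $-633408$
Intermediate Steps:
$S{\left(h \right)} = 0$
$L = -132$
$V = -56232$ ($V = - 132 \left(0 + 426\right) = \left(-132\right) 426 = -56232$)
$10 \left(-28\right) 2463 - V = 10 \left(-28\right) 2463 - -56232 = \left(-280\right) 2463 + 56232 = -689640 + 56232 = -633408$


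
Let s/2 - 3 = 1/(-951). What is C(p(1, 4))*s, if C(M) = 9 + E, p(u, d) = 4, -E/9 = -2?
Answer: 51336/317 ≈ 161.94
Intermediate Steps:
E = 18 (E = -9*(-2) = 18)
C(M) = 27 (C(M) = 9 + 18 = 27)
s = 5704/951 (s = 6 + 2/(-951) = 6 + 2*(-1/951) = 6 - 2/951 = 5704/951 ≈ 5.9979)
C(p(1, 4))*s = 27*(5704/951) = 51336/317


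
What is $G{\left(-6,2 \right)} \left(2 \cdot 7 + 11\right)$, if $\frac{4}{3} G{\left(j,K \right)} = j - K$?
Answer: $-150$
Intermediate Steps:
$G{\left(j,K \right)} = - \frac{3 K}{4} + \frac{3 j}{4}$ ($G{\left(j,K \right)} = \frac{3 \left(j - K\right)}{4} = - \frac{3 K}{4} + \frac{3 j}{4}$)
$G{\left(-6,2 \right)} \left(2 \cdot 7 + 11\right) = \left(\left(- \frac{3}{4}\right) 2 + \frac{3}{4} \left(-6\right)\right) \left(2 \cdot 7 + 11\right) = \left(- \frac{3}{2} - \frac{9}{2}\right) \left(14 + 11\right) = \left(-6\right) 25 = -150$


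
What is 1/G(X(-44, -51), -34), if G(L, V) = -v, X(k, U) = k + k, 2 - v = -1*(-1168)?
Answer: 1/1166 ≈ 0.00085763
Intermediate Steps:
v = -1166 (v = 2 - (-1)*(-1168) = 2 - 1*1168 = 2 - 1168 = -1166)
X(k, U) = 2*k
G(L, V) = 1166 (G(L, V) = -1*(-1166) = 1166)
1/G(X(-44, -51), -34) = 1/1166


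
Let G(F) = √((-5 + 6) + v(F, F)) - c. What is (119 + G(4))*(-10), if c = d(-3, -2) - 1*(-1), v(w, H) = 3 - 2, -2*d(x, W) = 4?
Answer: -1200 - 10*√2 ≈ -1214.1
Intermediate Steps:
d(x, W) = -2 (d(x, W) = -½*4 = -2)
v(w, H) = 1
c = -1 (c = -2 - 1*(-1) = -2 + 1 = -1)
G(F) = 1 + √2 (G(F) = √((-5 + 6) + 1) - 1*(-1) = √(1 + 1) + 1 = √2 + 1 = 1 + √2)
(119 + G(4))*(-10) = (119 + (1 + √2))*(-10) = (120 + √2)*(-10) = -1200 - 10*√2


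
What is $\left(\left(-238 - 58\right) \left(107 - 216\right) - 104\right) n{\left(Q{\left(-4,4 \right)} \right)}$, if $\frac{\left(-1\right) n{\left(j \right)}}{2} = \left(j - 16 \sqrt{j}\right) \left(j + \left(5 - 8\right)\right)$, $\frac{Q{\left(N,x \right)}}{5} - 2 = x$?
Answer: $-52099200 + 27786240 \sqrt{30} \approx 1.0009 \cdot 10^{8}$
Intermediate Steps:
$Q{\left(N,x \right)} = 10 + 5 x$
$n{\left(j \right)} = - 2 \left(-3 + j\right) \left(j - 16 \sqrt{j}\right)$ ($n{\left(j \right)} = - 2 \left(j - 16 \sqrt{j}\right) \left(j + \left(5 - 8\right)\right) = - 2 \left(j - 16 \sqrt{j}\right) \left(j - 3\right) = - 2 \left(j - 16 \sqrt{j}\right) \left(-3 + j\right) = - 2 \left(-3 + j\right) \left(j - 16 \sqrt{j}\right)$)
$\left(\left(-238 - 58\right) \left(107 - 216\right) - 104\right) n{\left(Q{\left(-4,4 \right)} \right)} = \left(\left(-238 - 58\right) \left(107 - 216\right) - 104\right) \left(- 96 \sqrt{10 + 5 \cdot 4} - 2 \left(10 + 5 \cdot 4\right)^{2} + 6 \left(10 + 5 \cdot 4\right) + 32 \left(10 + 5 \cdot 4\right)^{\frac{3}{2}}\right) = \left(\left(-296\right) \left(-109\right) - 104\right) \left(- 96 \sqrt{10 + 20} - 2 \left(10 + 20\right)^{2} + 6 \left(10 + 20\right) + 32 \left(10 + 20\right)^{\frac{3}{2}}\right) = \left(32264 - 104\right) \left(- 96 \sqrt{30} - 2 \cdot 30^{2} + 6 \cdot 30 + 32 \cdot 30^{\frac{3}{2}}\right) = 32160 \left(- 96 \sqrt{30} - 1800 + 180 + 32 \cdot 30 \sqrt{30}\right) = 32160 \left(- 96 \sqrt{30} - 1800 + 180 + 960 \sqrt{30}\right) = 32160 \left(-1620 + 864 \sqrt{30}\right) = -52099200 + 27786240 \sqrt{30}$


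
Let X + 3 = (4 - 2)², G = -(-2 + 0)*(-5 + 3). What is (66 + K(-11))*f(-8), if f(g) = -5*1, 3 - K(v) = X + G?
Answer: -360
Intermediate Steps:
G = -4 (G = -(-2)*(-2) = -1*4 = -4)
X = 1 (X = -3 + (4 - 2)² = -3 + 2² = -3 + 4 = 1)
K(v) = 6 (K(v) = 3 - (1 - 4) = 3 - 1*(-3) = 3 + 3 = 6)
f(g) = -5
(66 + K(-11))*f(-8) = (66 + 6)*(-5) = 72*(-5) = -360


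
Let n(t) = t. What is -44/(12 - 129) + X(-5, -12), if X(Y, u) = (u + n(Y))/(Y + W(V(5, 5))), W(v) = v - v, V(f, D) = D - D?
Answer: 2209/585 ≈ 3.7761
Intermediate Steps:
V(f, D) = 0
W(v) = 0
X(Y, u) = (Y + u)/Y (X(Y, u) = (u + Y)/(Y + 0) = (Y + u)/Y)
-44/(12 - 129) + X(-5, -12) = -44/(12 - 129) + (-5 - 12)/(-5) = -44/(-117) - ⅕*(-17) = -1/117*(-44) + 17/5 = 44/117 + 17/5 = 2209/585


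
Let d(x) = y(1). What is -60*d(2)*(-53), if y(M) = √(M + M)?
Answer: 3180*√2 ≈ 4497.2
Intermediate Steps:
y(M) = √2*√M (y(M) = √(2*M) = √2*√M)
d(x) = √2 (d(x) = √2*√1 = √2*1 = √2)
-60*d(2)*(-53) = -60*√2*(-53) = 3180*√2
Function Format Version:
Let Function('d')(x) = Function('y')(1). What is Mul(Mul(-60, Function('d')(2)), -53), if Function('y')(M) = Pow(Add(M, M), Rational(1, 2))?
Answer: Mul(3180, Pow(2, Rational(1, 2))) ≈ 4497.2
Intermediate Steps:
Function('y')(M) = Mul(Pow(2, Rational(1, 2)), Pow(M, Rational(1, 2))) (Function('y')(M) = Pow(Mul(2, M), Rational(1, 2)) = Mul(Pow(2, Rational(1, 2)), Pow(M, Rational(1, 2))))
Function('d')(x) = Pow(2, Rational(1, 2)) (Function('d')(x) = Mul(Pow(2, Rational(1, 2)), Pow(1, Rational(1, 2))) = Mul(Pow(2, Rational(1, 2)), 1) = Pow(2, Rational(1, 2)))
Mul(Mul(-60, Function('d')(2)), -53) = Mul(Mul(-60, Pow(2, Rational(1, 2))), -53) = Mul(3180, Pow(2, Rational(1, 2)))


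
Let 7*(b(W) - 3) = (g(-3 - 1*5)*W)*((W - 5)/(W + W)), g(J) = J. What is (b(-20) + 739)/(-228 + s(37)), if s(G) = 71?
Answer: -5294/1099 ≈ -4.8171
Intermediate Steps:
b(W) = 41/7 - 4*W/7 (b(W) = 3 + (((-3 - 1*5)*W)*((W - 5)/(W + W)))/7 = 3 + (((-3 - 5)*W)*((-5 + W)/((2*W))))/7 = 3 + ((-8*W)*((-5 + W)*(1/(2*W))))/7 = 3 + ((-8*W)*((-5 + W)/(2*W)))/7 = 3 + (20 - 4*W)/7 = 3 + (20/7 - 4*W/7) = 41/7 - 4*W/7)
(b(-20) + 739)/(-228 + s(37)) = ((41/7 - 4/7*(-20)) + 739)/(-228 + 71) = ((41/7 + 80/7) + 739)/(-157) = (121/7 + 739)*(-1/157) = (5294/7)*(-1/157) = -5294/1099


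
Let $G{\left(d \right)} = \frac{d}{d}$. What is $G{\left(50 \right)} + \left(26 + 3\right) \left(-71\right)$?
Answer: $-2058$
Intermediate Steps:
$G{\left(d \right)} = 1$
$G{\left(50 \right)} + \left(26 + 3\right) \left(-71\right) = 1 + \left(26 + 3\right) \left(-71\right) = 1 + 29 \left(-71\right) = 1 - 2059 = -2058$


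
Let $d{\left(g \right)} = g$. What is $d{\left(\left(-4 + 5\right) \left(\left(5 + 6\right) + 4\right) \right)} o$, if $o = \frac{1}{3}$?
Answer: $5$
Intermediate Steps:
$o = \frac{1}{3} \approx 0.33333$
$d{\left(\left(-4 + 5\right) \left(\left(5 + 6\right) + 4\right) \right)} o = \left(-4 + 5\right) \left(\left(5 + 6\right) + 4\right) \frac{1}{3} = 1 \left(11 + 4\right) \frac{1}{3} = 1 \cdot 15 \cdot \frac{1}{3} = 15 \cdot \frac{1}{3} = 5$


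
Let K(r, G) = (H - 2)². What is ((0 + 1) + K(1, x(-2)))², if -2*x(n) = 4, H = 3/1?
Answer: 4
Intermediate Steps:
H = 3 (H = 3*1 = 3)
x(n) = -2 (x(n) = -½*4 = -2)
K(r, G) = 1 (K(r, G) = (3 - 2)² = 1² = 1)
((0 + 1) + K(1, x(-2)))² = ((0 + 1) + 1)² = (1 + 1)² = 2² = 4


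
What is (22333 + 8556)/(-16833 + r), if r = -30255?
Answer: -30889/47088 ≈ -0.65598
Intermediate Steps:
(22333 + 8556)/(-16833 + r) = (22333 + 8556)/(-16833 - 30255) = 30889/(-47088) = 30889*(-1/47088) = -30889/47088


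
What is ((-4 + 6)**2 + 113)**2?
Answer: 13689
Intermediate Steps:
((-4 + 6)**2 + 113)**2 = (2**2 + 113)**2 = (4 + 113)**2 = 117**2 = 13689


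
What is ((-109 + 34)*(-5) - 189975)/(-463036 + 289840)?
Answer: 15800/14433 ≈ 1.0947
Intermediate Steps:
((-109 + 34)*(-5) - 189975)/(-463036 + 289840) = (-75*(-5) - 189975)/(-173196) = (375 - 189975)*(-1/173196) = -189600*(-1/173196) = 15800/14433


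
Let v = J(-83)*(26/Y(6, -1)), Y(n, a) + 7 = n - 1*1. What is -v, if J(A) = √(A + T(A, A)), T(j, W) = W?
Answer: 13*I*√166 ≈ 167.49*I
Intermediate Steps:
Y(n, a) = -8 + n (Y(n, a) = -7 + (n - 1*1) = -7 + (n - 1) = -7 + (-1 + n) = -8 + n)
J(A) = √2*√A (J(A) = √(A + A) = √(2*A) = √2*√A)
v = -13*I*√166 (v = (√2*√(-83))*(26/(-8 + 6)) = (√2*(I*√83))*(26/(-2)) = (I*√166)*(26*(-½)) = (I*√166)*(-13) = -13*I*√166 ≈ -167.49*I)
-v = -(-13)*I*√166 = 13*I*√166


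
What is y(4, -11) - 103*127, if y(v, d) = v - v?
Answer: -13081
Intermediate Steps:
y(v, d) = 0
y(4, -11) - 103*127 = 0 - 103*127 = 0 - 13081 = -13081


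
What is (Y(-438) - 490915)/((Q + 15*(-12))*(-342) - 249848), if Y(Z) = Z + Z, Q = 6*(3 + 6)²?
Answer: 491791/354500 ≈ 1.3873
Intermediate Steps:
Q = 486 (Q = 6*9² = 6*81 = 486)
Y(Z) = 2*Z
(Y(-438) - 490915)/((Q + 15*(-12))*(-342) - 249848) = (2*(-438) - 490915)/((486 + 15*(-12))*(-342) - 249848) = (-876 - 490915)/((486 - 180)*(-342) - 249848) = -491791/(306*(-342) - 249848) = -491791/(-104652 - 249848) = -491791/(-354500) = -491791*(-1/354500) = 491791/354500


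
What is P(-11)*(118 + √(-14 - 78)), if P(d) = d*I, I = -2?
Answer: 2596 + 44*I*√23 ≈ 2596.0 + 211.02*I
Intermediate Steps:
P(d) = -2*d (P(d) = d*(-2) = -2*d)
P(-11)*(118 + √(-14 - 78)) = (-2*(-11))*(118 + √(-14 - 78)) = 22*(118 + √(-92)) = 22*(118 + 2*I*√23) = 2596 + 44*I*√23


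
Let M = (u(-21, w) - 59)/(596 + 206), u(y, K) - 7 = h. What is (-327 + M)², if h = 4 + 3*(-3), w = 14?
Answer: 68807060721/643204 ≈ 1.0698e+5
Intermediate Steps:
h = -5 (h = 4 - 9 = -5)
u(y, K) = 2 (u(y, K) = 7 - 5 = 2)
M = -57/802 (M = (2 - 59)/(596 + 206) = -57/802 ≈ -0.071072)
(-327 + M)² = (-327 - 57/802)² = (-262311/802)² = 68807060721/643204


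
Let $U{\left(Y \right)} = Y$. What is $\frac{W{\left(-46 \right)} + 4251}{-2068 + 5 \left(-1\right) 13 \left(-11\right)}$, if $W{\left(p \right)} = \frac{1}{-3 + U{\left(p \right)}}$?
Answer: $- \frac{208298}{66297} \approx -3.1419$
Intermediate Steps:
$W{\left(p \right)} = \frac{1}{-3 + p}$
$\frac{W{\left(-46 \right)} + 4251}{-2068 + 5 \left(-1\right) 13 \left(-11\right)} = \frac{\frac{1}{-3 - 46} + 4251}{-2068 + 5 \left(-1\right) 13 \left(-11\right)} = \frac{\frac{1}{-49} + 4251}{-2068 + \left(-5\right) 13 \left(-11\right)} = \frac{- \frac{1}{49} + 4251}{-2068 - -715} = \frac{208298}{49 \left(-2068 + 715\right)} = \frac{208298}{49 \left(-1353\right)} = \frac{208298}{49} \left(- \frac{1}{1353}\right) = - \frac{208298}{66297}$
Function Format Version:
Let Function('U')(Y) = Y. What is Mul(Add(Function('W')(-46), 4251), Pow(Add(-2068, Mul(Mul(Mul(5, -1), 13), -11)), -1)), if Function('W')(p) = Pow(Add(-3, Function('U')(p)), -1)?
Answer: Rational(-208298, 66297) ≈ -3.1419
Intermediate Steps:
Function('W')(p) = Pow(Add(-3, p), -1)
Mul(Add(Function('W')(-46), 4251), Pow(Add(-2068, Mul(Mul(Mul(5, -1), 13), -11)), -1)) = Mul(Add(Pow(Add(-3, -46), -1), 4251), Pow(Add(-2068, Mul(Mul(Mul(5, -1), 13), -11)), -1)) = Mul(Add(Pow(-49, -1), 4251), Pow(Add(-2068, Mul(Mul(-5, 13), -11)), -1)) = Mul(Add(Rational(-1, 49), 4251), Pow(Add(-2068, Mul(-65, -11)), -1)) = Mul(Rational(208298, 49), Pow(Add(-2068, 715), -1)) = Mul(Rational(208298, 49), Pow(-1353, -1)) = Mul(Rational(208298, 49), Rational(-1, 1353)) = Rational(-208298, 66297)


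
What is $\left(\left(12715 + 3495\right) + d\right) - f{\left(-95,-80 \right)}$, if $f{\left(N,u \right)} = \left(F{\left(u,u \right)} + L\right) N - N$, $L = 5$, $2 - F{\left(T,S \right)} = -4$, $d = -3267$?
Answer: $13893$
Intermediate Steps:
$F{\left(T,S \right)} = 6$ ($F{\left(T,S \right)} = 2 - -4 = 2 + 4 = 6$)
$f{\left(N,u \right)} = 10 N$ ($f{\left(N,u \right)} = \left(6 + 5\right) N - N = 11 N - N = 10 N$)
$\left(\left(12715 + 3495\right) + d\right) - f{\left(-95,-80 \right)} = \left(\left(12715 + 3495\right) - 3267\right) - 10 \left(-95\right) = \left(16210 - 3267\right) - -950 = 12943 + 950 = 13893$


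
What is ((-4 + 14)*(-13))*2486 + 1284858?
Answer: 961678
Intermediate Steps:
((-4 + 14)*(-13))*2486 + 1284858 = (10*(-13))*2486 + 1284858 = -130*2486 + 1284858 = -323180 + 1284858 = 961678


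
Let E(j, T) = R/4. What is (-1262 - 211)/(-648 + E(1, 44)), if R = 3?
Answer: 1964/863 ≈ 2.2758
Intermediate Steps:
E(j, T) = 3/4
(-1262 - 211)/(-648 + E(1, 44)) = (-1262 - 211)/(-648 + 3/4) = -1473/(-2589/4) = -1473*(-4/2589) = 1964/863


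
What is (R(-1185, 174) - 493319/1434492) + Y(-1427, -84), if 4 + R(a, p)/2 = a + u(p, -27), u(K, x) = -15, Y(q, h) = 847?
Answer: -2239735331/1434492 ≈ -1561.3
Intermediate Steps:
R(a, p) = -38 + 2*a (R(a, p) = -8 + 2*(a - 15) = -8 + 2*(-15 + a) = -8 + (-30 + 2*a) = -38 + 2*a)
(R(-1185, 174) - 493319/1434492) + Y(-1427, -84) = ((-38 + 2*(-1185)) - 493319/1434492) + 847 = ((-38 - 2370) - 493319*1/1434492) + 847 = (-2408 - 493319/1434492) + 847 = -3454750055/1434492 + 847 = -2239735331/1434492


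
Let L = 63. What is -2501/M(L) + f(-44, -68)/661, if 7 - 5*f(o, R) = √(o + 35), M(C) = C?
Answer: -8265364/208215 - 3*I/3305 ≈ -39.696 - 0.00090772*I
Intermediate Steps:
f(o, R) = 7/5 - √(35 + o)/5 (f(o, R) = 7/5 - √(o + 35)/5 = 7/5 - √(35 + o)/5)
-2501/M(L) + f(-44, -68)/661 = -2501/63 + (7/5 - √(35 - 44)/5)/661 = -2501*1/63 + (7/5 - 3*I/5)*(1/661) = -2501/63 + (7/5 - 3*I/5)*(1/661) = -2501/63 + (7/3305 - 3*I/3305) = -8265364/208215 - 3*I/3305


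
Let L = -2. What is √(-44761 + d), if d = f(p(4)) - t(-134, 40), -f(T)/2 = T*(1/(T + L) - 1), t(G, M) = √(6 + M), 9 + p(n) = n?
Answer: √(-2193849 - 49*√46)/7 ≈ 211.61*I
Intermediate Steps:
p(n) = -9 + n
f(T) = -2*T*(-1 + 1/(-2 + T)) (f(T) = -2*T*(1/(T - 2) - 1) = -2*T*(1/(-2 + T) - 1) = -2*T*(-1 + 1/(-2 + T)))
d = -80/7 - √46 (d = 2*(-9 + 4)*(-3 + (-9 + 4))/(-2 + (-9 + 4)) - √(6 + 40) = 2*(-5)*(-3 - 5)/(-2 - 5) - √46 = 2*(-5)*(-8)/(-7) - √46 = 2*(-5)*(-⅐)*(-8) - √46 = -80/7 - √46 ≈ -18.211)
√(-44761 + d) = √(-44761 + (-80/7 - √46)) = √(-313407/7 - √46)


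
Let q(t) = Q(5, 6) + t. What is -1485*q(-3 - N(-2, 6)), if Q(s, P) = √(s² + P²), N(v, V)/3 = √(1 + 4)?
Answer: 4455 - 1485*√61 + 4455*√5 ≈ 2818.5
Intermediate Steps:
N(v, V) = 3*√5 (N(v, V) = 3*√(1 + 4) = 3*√5)
Q(s, P) = √(P² + s²)
q(t) = t + √61 (q(t) = √(6² + 5²) + t = √(36 + 25) + t = √61 + t = t + √61)
-1485*q(-3 - N(-2, 6)) = -1485*((-3 - 3*√5) + √61) = -1485*(-3 + √61 - 3*√5) = 4455 - 1485*√61 + 4455*√5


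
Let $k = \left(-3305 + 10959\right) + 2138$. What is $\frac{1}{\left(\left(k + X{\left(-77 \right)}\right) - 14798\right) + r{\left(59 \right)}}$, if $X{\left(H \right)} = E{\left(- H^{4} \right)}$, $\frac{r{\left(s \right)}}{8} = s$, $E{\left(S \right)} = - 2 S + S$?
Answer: $\frac{1}{35148507} \approx 2.8451 \cdot 10^{-8}$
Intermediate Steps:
$k = 9792$ ($k = 7654 + 2138 = 9792$)
$E{\left(S \right)} = - S$
$r{\left(s \right)} = 8 s$
$X{\left(H \right)} = H^{4}$ ($X{\left(H \right)} = - \left(-1\right) H^{4} = H^{4}$)
$\frac{1}{\left(\left(k + X{\left(-77 \right)}\right) - 14798\right) + r{\left(59 \right)}} = \frac{1}{\left(\left(9792 + \left(-77\right)^{4}\right) - 14798\right) + 8 \cdot 59} = \frac{1}{\left(\left(9792 + 35153041\right) - 14798\right) + 472} = \frac{1}{\left(35162833 - 14798\right) + 472} = \frac{1}{35148035 + 472} = \frac{1}{35148507}$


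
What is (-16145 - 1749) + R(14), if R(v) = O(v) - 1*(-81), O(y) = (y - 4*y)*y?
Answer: -18401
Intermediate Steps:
O(y) = -3*y² (O(y) = (-3*y)*y = -3*y²)
R(v) = 81 - 3*v² (R(v) = -3*v² - 1*(-81) = -3*v² + 81 = 81 - 3*v²)
(-16145 - 1749) + R(14) = (-16145 - 1749) + (81 - 3*14²) = -17894 + (81 - 3*196) = -17894 + (81 - 588) = -17894 - 507 = -18401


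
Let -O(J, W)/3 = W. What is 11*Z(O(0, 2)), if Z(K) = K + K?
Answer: -132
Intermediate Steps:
O(J, W) = -3*W
Z(K) = 2*K
11*Z(O(0, 2)) = 11*(2*(-3*2)) = 11*(2*(-6)) = 11*(-12) = -132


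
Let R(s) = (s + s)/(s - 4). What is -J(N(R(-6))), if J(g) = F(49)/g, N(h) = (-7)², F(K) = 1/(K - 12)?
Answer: -1/1813 ≈ -0.00055157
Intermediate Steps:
F(K) = 1/(-12 + K)
R(s) = 2*s/(-4 + s) (R(s) = (2*s)/(-4 + s) = 2*s/(-4 + s))
N(h) = 49
J(g) = 1/(37*g) (J(g) = 1/((-12 + 49)*g) = 1/(37*g))
-J(N(R(-6))) = -1/(37*49) = -1*1/1813 = -1/1813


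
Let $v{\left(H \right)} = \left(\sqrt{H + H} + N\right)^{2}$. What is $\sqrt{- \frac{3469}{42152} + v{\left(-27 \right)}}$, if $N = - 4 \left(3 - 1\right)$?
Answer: $\frac{\sqrt{4405421438 - 21321493248 i \sqrt{6}}}{21076} \approx 7.9972 - 7.351 i$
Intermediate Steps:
$N = -8$ ($N = \left(-4\right) 2 = -8$)
$v{\left(H \right)} = \left(-8 + \sqrt{2} \sqrt{H}\right)^{2}$ ($v{\left(H \right)} = \left(\sqrt{H + H} - 8\right)^{2} = \left(\sqrt{2 H} - 8\right)^{2} = \left(\sqrt{2} \sqrt{H} - 8\right)^{2} = \left(-8 + \sqrt{2} \sqrt{H}\right)^{2}$)
$\sqrt{- \frac{3469}{42152} + v{\left(-27 \right)}} = \sqrt{- \frac{3469}{42152} + \left(-8 + \sqrt{2} \sqrt{-27}\right)^{2}} = \sqrt{\left(-3469\right) \frac{1}{42152} + \left(-8 + \sqrt{2} \cdot 3 i \sqrt{3}\right)^{2}} = \sqrt{- \frac{3469}{42152} + \left(-8 + 3 i \sqrt{6}\right)^{2}}$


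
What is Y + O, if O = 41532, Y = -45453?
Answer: -3921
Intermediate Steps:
Y + O = -45453 + 41532 = -3921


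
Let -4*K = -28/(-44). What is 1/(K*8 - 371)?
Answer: -11/4095 ≈ -0.0026862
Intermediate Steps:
K = -7/44 (K = -(-7)/(-44) = -(-7)*(-1)/44 = -1/4*7/11 = -7/44 ≈ -0.15909)
1/(K*8 - 371) = 1/(-7/44*8 - 371) = 1/(-14/11 - 371) = 1/(-4095/11) = -11/4095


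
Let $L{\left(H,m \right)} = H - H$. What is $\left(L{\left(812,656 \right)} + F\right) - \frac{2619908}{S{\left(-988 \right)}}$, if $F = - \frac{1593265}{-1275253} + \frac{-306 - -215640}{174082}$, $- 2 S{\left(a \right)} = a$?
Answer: $- \frac{145335804716223690}{27416826204131} \approx -5301.0$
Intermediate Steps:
$S{\left(a \right)} = - \frac{a}{2}$
$L{\left(H,m \right)} = 0$
$F = \frac{275982043616}{110999296373}$ ($F = \left(-1593265\right) \left(- \frac{1}{1275253}\right) + \left(-306 + 215640\right) \frac{1}{174082} = \frac{1593265}{1275253} + 215334 \cdot \frac{1}{174082} = \frac{1593265}{1275253} + \frac{107667}{87041} = \frac{275982043616}{110999296373} \approx 2.4863$)
$\left(L{\left(812,656 \right)} + F\right) - \frac{2619908}{S{\left(-988 \right)}} = \left(0 + \frac{275982043616}{110999296373}\right) - \frac{2619908}{\left(- \frac{1}{2}\right) \left(-988\right)} = \frac{275982043616}{110999296373} - \frac{2619908}{494} = \frac{275982043616}{110999296373} - \frac{1309954}{247} = - \frac{145335804716223690}{27416826204131}$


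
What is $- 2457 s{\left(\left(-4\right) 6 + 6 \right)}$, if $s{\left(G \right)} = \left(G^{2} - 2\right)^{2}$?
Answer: $-254751588$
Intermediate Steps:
$s{\left(G \right)} = \left(-2 + G^{2}\right)^{2}$
$- 2457 s{\left(\left(-4\right) 6 + 6 \right)} = - 2457 \left(-2 + \left(\left(-4\right) 6 + 6\right)^{2}\right)^{2} = - 2457 \left(-2 + \left(-24 + 6\right)^{2}\right)^{2} = - 2457 \left(-2 + \left(-18\right)^{2}\right)^{2} = - 2457 \left(-2 + 324\right)^{2} = - 2457 \cdot 322^{2} = \left(-2457\right) 103684 = -254751588$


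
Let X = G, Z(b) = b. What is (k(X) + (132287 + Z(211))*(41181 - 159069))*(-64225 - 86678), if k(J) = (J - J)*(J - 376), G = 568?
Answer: 2357093425174272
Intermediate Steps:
X = 568
k(J) = 0 (k(J) = 0*(-376 + J) = 0)
(k(X) + (132287 + Z(211))*(41181 - 159069))*(-64225 - 86678) = (0 + (132287 + 211)*(41181 - 159069))*(-64225 - 86678) = (0 + 132498*(-117888))*(-150903) = (0 - 15619924224)*(-150903) = -15619924224*(-150903) = 2357093425174272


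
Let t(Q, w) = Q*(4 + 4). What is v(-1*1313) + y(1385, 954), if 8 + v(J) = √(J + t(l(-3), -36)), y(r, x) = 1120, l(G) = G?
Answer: 1112 + I*√1337 ≈ 1112.0 + 36.565*I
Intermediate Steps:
t(Q, w) = 8*Q (t(Q, w) = Q*8 = 8*Q)
v(J) = -8 + √(-24 + J) (v(J) = -8 + √(J + 8*(-3)) = -8 + √(J - 24) = -8 + √(-24 + J))
v(-1*1313) + y(1385, 954) = (-8 + √(-24 - 1*1313)) + 1120 = (-8 + √(-24 - 1313)) + 1120 = (-8 + √(-1337)) + 1120 = (-8 + I*√1337) + 1120 = 1112 + I*√1337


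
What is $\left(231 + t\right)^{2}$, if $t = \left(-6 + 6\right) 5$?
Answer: $53361$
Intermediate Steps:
$t = 0$ ($t = 0 \cdot 5 = 0$)
$\left(231 + t\right)^{2} = \left(231 + 0\right)^{2} = 231^{2} = 53361$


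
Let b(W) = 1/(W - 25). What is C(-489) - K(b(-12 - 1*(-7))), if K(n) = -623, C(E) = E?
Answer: 134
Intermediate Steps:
b(W) = 1/(-25 + W)
C(-489) - K(b(-12 - 1*(-7))) = -489 - 1*(-623) = -489 + 623 = 134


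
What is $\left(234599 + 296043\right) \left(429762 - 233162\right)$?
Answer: $104324217200$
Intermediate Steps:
$\left(234599 + 296043\right) \left(429762 - 233162\right) = 530642 \cdot 196600 = 104324217200$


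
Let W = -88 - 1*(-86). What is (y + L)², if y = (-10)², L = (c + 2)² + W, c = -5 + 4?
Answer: 9801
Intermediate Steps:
W = -2 (W = -88 + 86 = -2)
c = -1
L = -1 (L = (-1 + 2)² - 2 = 1² - 2 = 1 - 2 = -1)
y = 100
(y + L)² = (100 - 1)² = 99² = 9801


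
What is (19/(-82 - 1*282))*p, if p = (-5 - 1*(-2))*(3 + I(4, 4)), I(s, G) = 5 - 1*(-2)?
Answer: 285/182 ≈ 1.5659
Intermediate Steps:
I(s, G) = 7 (I(s, G) = 5 + 2 = 7)
p = -30 (p = (-5 - 1*(-2))*(3 + 7) = (-5 + 2)*10 = -3*10 = -30)
(19/(-82 - 1*282))*p = (19/(-82 - 1*282))*(-30) = (19/(-82 - 282))*(-30) = (19/(-364))*(-30) = (19*(-1/364))*(-30) = -19/364*(-30) = 285/182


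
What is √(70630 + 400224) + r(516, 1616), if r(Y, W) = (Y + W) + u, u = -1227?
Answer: 905 + √470854 ≈ 1591.2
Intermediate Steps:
r(Y, W) = -1227 + W + Y (r(Y, W) = (Y + W) - 1227 = (W + Y) - 1227 = -1227 + W + Y)
√(70630 + 400224) + r(516, 1616) = √(70630 + 400224) + (-1227 + 1616 + 516) = √470854 + 905 = 905 + √470854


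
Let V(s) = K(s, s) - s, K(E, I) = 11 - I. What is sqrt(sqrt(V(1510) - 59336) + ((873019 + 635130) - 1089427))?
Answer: sqrt(418722 + I*sqrt(62345)) ≈ 647.09 + 0.193*I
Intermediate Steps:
V(s) = 11 - 2*s (V(s) = (11 - s) - s = 11 - 2*s)
sqrt(sqrt(V(1510) - 59336) + ((873019 + 635130) - 1089427)) = sqrt(sqrt((11 - 2*1510) - 59336) + ((873019 + 635130) - 1089427)) = sqrt(sqrt((11 - 3020) - 59336) + (1508149 - 1089427)) = sqrt(sqrt(-3009 - 59336) + 418722) = sqrt(sqrt(-62345) + 418722) = sqrt(I*sqrt(62345) + 418722) = sqrt(418722 + I*sqrt(62345))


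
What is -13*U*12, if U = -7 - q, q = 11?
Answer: 2808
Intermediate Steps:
U = -18 (U = -7 - 1*11 = -7 - 11 = -18)
-13*U*12 = -13*(-18)*12 = 234*12 = 2808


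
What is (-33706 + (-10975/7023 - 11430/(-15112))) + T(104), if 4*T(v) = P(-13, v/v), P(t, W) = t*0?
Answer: -1788678240983/53065788 ≈ -33707.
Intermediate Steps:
P(t, W) = 0
T(v) = 0 (T(v) = (¼)*0 = 0)
(-33706 + (-10975/7023 - 11430/(-15112))) + T(104) = (-33706 + (-10975/7023 - 11430/(-15112))) + 0 = (-33706 + (-10975*1/7023 - 11430*(-1/15112))) + 0 = (-33706 + (-10975/7023 + 5715/7556)) + 0 = (-33706 - 42790655/53065788) + 0 = -1788678240983/53065788 + 0 = -1788678240983/53065788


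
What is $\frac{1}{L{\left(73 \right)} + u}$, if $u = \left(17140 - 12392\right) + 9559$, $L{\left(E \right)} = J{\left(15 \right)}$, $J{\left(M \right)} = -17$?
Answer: $\frac{1}{14290} \approx 6.9979 \cdot 10^{-5}$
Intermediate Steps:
$L{\left(E \right)} = -17$
$u = 14307$ ($u = 4748 + 9559 = 14307$)
$\frac{1}{L{\left(73 \right)} + u} = \frac{1}{-17 + 14307} = \frac{1}{14290}$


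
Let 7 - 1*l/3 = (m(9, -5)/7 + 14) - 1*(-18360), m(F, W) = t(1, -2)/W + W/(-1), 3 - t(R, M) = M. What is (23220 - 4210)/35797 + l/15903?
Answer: -205111769/69911541 ≈ -2.9339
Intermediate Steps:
t(R, M) = 3 - M
m(F, W) = -W + 5/W (m(F, W) = (3 - 1*(-2))/W + W/(-1) = (3 + 2)/W + W*(-1) = 5/W - W = -W + 5/W)
l = -385719/7 (l = 21 - 3*(((-1*(-5) + 5/(-5))/7 + 14) - 1*(-18360)) = 21 - 3*(((5 + 5*(-1/5))*(1/7) + 14) + 18360) = 21 - 3*(((5 - 1)*(1/7) + 14) + 18360) = 21 - 3*((4*(1/7) + 14) + 18360) = 21 - 3*((4/7 + 14) + 18360) = 21 - 3*(102/7 + 18360) = 21 - 3*128622/7 = 21 - 385866/7 = -385719/7 ≈ -55103.)
(23220 - 4210)/35797 + l/15903 = (23220 - 4210)/35797 - 385719/7/15903 = 19010*(1/35797) - 385719/7*1/15903 = 19010/35797 - 6767/1953 = -205111769/69911541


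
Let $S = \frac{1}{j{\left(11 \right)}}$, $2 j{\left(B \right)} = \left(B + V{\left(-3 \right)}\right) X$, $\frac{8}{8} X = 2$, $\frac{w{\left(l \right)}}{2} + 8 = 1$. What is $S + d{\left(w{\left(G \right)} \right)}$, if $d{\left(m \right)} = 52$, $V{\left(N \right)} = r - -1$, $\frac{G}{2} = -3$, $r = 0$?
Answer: $\frac{625}{12} \approx 52.083$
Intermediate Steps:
$G = -6$ ($G = 2 \left(-3\right) = -6$)
$w{\left(l \right)} = -14$ ($w{\left(l \right)} = -16 + 2 \cdot 1 = -16 + 2 = -14$)
$X = 2$
$V{\left(N \right)} = 1$ ($V{\left(N \right)} = 0 - -1 = 0 + 1 = 1$)
$j{\left(B \right)} = 1 + B$ ($j{\left(B \right)} = \frac{\left(B + 1\right) 2}{2} = \frac{\left(1 + B\right) 2}{2} = \frac{2 + 2 B}{2} = 1 + B$)
$S = \frac{1}{12}$ ($S = \frac{1}{1 + 11} = \frac{1}{12} \approx 0.083333$)
$S + d{\left(w{\left(G \right)} \right)} = \frac{1}{12} + 52 = \frac{625}{12}$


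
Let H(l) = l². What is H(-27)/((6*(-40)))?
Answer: -243/80 ≈ -3.0375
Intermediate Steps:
H(-27)/((6*(-40))) = (-27)²/((6*(-40))) = 729/(-240) = 729*(-1/240) = -243/80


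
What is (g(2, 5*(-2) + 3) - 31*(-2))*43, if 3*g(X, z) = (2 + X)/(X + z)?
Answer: 39818/15 ≈ 2654.5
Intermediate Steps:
g(X, z) = (2 + X)/(3*(X + z)) (g(X, z) = ((2 + X)/(X + z))/3 = (2 + X)/(3*(X + z)))
(g(2, 5*(-2) + 3) - 31*(-2))*43 = ((2 + 2)/(3*(2 + (5*(-2) + 3))) - 31*(-2))*43 = ((⅓)*4/(2 + (-10 + 3)) + 62)*43 = ((⅓)*4/(2 - 7) + 62)*43 = ((⅓)*4/(-5) + 62)*43 = ((⅓)*(-⅕)*4 + 62)*43 = (-4/15 + 62)*43 = (926/15)*43 = 39818/15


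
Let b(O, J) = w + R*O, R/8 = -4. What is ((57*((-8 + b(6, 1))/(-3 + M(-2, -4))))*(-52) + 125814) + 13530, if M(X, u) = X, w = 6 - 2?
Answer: 115776/5 ≈ 23155.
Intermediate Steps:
w = 4
R = -32 (R = 8*(-4) = -32)
b(O, J) = 4 - 32*O
((57*((-8 + b(6, 1))/(-3 + M(-2, -4))))*(-52) + 125814) + 13530 = ((57*((-8 + (4 - 32*6))/(-3 - 2)))*(-52) + 125814) + 13530 = ((57*((-8 + (4 - 192))/(-5)))*(-52) + 125814) + 13530 = ((57*((-8 - 188)*(-1/5)))*(-52) + 125814) + 13530 = ((57*(-196*(-1/5)))*(-52) + 125814) + 13530 = ((57*(196/5))*(-52) + 125814) + 13530 = ((11172/5)*(-52) + 125814) + 13530 = (-580944/5 + 125814) + 13530 = 48126/5 + 13530 = 115776/5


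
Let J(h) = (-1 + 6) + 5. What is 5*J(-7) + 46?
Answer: 96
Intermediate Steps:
J(h) = 10 (J(h) = 5 + 5 = 10)
5*J(-7) + 46 = 5*10 + 46 = 50 + 46 = 96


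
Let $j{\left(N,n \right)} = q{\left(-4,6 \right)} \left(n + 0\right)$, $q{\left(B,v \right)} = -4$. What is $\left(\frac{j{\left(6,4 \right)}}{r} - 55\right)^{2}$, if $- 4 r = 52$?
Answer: $\frac{488601}{169} \approx 2891.1$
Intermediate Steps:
$r = -13$ ($r = \left(- \frac{1}{4}\right) 52 = -13$)
$j{\left(N,n \right)} = - 4 n$ ($j{\left(N,n \right)} = - 4 \left(n + 0\right) = - 4 n$)
$\left(\frac{j{\left(6,4 \right)}}{r} - 55\right)^{2} = \left(\frac{\left(-4\right) 4}{-13} - 55\right)^{2} = \left(\left(-16\right) \left(- \frac{1}{13}\right) - 55\right)^{2} = \left(\frac{16}{13} - 55\right)^{2} = \left(- \frac{699}{13}\right)^{2} = \frac{488601}{169}$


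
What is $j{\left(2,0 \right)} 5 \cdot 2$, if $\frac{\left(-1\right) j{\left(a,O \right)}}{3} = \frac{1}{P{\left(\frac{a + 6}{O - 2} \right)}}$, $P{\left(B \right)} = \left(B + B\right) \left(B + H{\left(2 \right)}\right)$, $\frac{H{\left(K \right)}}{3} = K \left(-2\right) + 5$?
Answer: $- \frac{15}{4} \approx -3.75$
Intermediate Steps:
$H{\left(K \right)} = 15 - 6 K$ ($H{\left(K \right)} = 3 \left(K \left(-2\right) + 5\right) = 3 \left(- 2 K + 5\right) = 3 \left(5 - 2 K\right) = 15 - 6 K$)
$P{\left(B \right)} = 2 B \left(3 + B\right)$ ($P{\left(B \right)} = \left(B + B\right) \left(B + \left(15 - 12\right)\right) = 2 B \left(B + \left(15 - 12\right)\right) = 2 B \left(B + 3\right) = 2 B \left(3 + B\right)$)
$j{\left(a,O \right)} = - \frac{3 \left(-2 + O\right)}{2 \left(3 + \frac{6 + a}{-2 + O}\right) \left(6 + a\right)}$ ($j{\left(a,O \right)} = - \frac{3}{2 \frac{a + 6}{O - 2} \left(3 + \frac{a + 6}{O - 2}\right)} = - \frac{3}{2 \frac{6 + a}{-2 + O} \left(3 + \frac{6 + a}{-2 + O}\right)} = - \frac{3}{2 \frac{1}{-2 + O} \left(3 + \frac{6 + a}{-2 + O}\right) \left(6 + a\right)} = - 3 \frac{-2 + O}{2 \left(3 + \frac{6 + a}{-2 + O}\right) \left(6 + a\right)} = - \frac{3 \left(-2 + O\right)}{2 \left(3 + \frac{6 + a}{-2 + O}\right) \left(6 + a\right)}$)
$j{\left(2,0 \right)} 5 \cdot 2 = - \frac{3 \left(-2 + 0\right)^{2}}{2 \left(6 + 2\right) \left(2 + 3 \cdot 0\right)} 5 \cdot 2 = - \frac{3 \left(-2\right)^{2}}{2 \cdot 8 \left(2 + 0\right)} 5 \cdot 2 = \left(- \frac{3}{2}\right) 4 \cdot \frac{1}{8} \cdot \frac{1}{2} \cdot 5 \cdot 2 = \left(- \frac{3}{8}\right) 5 \cdot 2 = \left(- \frac{15}{8}\right) 2 = - \frac{15}{4}$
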